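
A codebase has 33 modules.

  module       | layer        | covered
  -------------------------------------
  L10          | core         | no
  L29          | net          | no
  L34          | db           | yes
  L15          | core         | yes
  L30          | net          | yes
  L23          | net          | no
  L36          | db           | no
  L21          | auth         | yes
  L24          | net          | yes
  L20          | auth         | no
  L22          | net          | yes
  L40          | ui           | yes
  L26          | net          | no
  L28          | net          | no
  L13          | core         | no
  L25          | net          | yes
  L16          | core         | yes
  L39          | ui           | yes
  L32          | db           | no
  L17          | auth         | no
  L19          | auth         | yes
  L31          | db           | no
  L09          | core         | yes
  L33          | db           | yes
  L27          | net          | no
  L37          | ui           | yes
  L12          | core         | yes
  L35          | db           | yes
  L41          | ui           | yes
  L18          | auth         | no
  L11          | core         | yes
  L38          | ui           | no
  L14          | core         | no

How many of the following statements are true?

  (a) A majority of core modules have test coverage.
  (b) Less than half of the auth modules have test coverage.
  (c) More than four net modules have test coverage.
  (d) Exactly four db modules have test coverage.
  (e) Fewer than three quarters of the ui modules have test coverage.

2

(a) core: |A| = 8, |A ∩ B| = 5; needs |A ∩ B| > |A ∖ B| — true.
(b) auth: |A| = 5, |A ∩ B| = 2; needs |A ∩ B| < |A ∖ B| — true.
(c) net: |A| = 9, |A ∩ B| = 4; needs |A ∩ B| > 4 — false.
(d) db: |A| = 6, |A ∩ B| = 3; needs |A ∩ B| = 4 — false.
(e) ui: |A| = 5, |A ∩ B| = 4; needs |A ∩ B| / |A| < 3/4 — false.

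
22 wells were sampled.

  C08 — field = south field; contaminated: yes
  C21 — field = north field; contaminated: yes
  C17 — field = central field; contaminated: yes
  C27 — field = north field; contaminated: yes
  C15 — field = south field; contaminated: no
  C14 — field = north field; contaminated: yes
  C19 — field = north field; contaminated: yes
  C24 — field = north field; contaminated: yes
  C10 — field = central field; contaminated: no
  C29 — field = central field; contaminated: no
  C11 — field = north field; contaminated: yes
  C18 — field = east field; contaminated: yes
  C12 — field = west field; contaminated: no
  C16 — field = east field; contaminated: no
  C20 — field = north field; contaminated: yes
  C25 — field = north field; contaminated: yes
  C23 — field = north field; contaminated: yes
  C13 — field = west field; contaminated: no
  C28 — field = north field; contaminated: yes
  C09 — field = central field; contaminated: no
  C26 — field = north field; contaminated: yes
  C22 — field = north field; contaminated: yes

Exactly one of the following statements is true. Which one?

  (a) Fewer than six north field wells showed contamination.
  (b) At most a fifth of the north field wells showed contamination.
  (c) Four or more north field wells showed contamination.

(c)

|A| = 12, |A ∩ B| = 12, |A ∖ B| = 0.
(a) requires |A ∩ B| < 6: false.
(b) requires |A ∩ B| / |A| ≤ 1/5: false.
(c) requires |A ∩ B| ≥ 4: true.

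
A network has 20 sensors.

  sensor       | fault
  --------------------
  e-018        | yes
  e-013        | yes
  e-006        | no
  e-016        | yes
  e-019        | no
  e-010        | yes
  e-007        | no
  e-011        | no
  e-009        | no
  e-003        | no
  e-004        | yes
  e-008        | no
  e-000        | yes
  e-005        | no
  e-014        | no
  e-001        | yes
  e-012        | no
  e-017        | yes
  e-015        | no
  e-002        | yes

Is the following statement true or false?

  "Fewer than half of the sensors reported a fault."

Truth condition: |A ∩ B| < |A ∖ B|.
|A| = 20, |A ∩ B| = 9, |A ∖ B| = 11.
9 < 11, so the statement is true.

True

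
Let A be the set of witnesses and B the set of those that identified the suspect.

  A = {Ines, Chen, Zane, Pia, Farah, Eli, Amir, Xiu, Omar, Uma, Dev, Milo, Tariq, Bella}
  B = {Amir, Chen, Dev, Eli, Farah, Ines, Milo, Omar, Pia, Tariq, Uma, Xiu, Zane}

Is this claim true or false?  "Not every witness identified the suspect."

The determiner here denotes the relation: A ⊄ B (|A ∖ B| ≥ 1).
A (the restrictor) = {Ines, Chen, Zane, Pia, Farah, Eli, Amir, Xiu, Omar, Uma, Dev, Milo, Tariq, Bella}, |A| = 14.
A ∖ B = {Bella}, so |A ∖ B| = 1.
So the statement is true.

True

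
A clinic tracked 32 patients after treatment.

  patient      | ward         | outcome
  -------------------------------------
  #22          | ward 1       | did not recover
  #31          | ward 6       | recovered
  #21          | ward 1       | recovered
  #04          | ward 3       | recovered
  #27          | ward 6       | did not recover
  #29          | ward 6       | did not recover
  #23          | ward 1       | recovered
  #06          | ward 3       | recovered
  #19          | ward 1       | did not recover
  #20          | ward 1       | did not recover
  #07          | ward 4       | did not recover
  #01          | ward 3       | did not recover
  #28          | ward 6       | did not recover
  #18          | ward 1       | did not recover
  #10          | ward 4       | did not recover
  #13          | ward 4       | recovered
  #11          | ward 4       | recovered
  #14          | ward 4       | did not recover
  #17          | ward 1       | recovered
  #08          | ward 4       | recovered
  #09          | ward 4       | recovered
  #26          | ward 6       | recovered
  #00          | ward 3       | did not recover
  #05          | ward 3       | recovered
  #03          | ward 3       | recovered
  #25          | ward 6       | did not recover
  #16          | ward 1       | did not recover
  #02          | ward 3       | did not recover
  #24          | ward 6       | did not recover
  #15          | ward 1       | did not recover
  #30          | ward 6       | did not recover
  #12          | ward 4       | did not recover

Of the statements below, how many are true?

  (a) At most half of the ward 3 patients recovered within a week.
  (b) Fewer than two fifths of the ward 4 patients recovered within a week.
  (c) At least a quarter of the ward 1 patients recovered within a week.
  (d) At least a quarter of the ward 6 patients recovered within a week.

(a) ward 3: |A| = 7, |A ∩ B| = 4; needs |A ∩ B| ≤ |A ∖ B| — false.
(b) ward 4: |A| = 8, |A ∩ B| = 4; needs |A ∩ B| / |A| < 2/5 — false.
(c) ward 1: |A| = 9, |A ∩ B| = 3; needs |A ∩ B| / |A| ≥ 1/4 — true.
(d) ward 6: |A| = 8, |A ∩ B| = 2; needs |A ∩ B| / |A| ≥ 1/4 — true.

2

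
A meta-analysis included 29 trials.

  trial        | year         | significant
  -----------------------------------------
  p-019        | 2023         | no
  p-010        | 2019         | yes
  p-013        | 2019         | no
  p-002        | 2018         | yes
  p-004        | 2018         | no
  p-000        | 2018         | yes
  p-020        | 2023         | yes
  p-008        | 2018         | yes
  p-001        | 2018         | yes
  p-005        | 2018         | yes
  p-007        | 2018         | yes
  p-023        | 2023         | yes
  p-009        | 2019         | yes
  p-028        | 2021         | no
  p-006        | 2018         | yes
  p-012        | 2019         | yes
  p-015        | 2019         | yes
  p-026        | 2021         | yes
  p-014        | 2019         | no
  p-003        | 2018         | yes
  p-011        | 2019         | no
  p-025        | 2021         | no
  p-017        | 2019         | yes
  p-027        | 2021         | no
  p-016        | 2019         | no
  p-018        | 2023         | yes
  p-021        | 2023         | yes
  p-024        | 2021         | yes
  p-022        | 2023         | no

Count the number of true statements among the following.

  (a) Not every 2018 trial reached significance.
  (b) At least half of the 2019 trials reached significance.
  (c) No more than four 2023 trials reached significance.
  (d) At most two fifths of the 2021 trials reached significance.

(a) 2018: |A| = 9, |A ∩ B| = 8; needs A ⊄ B (|A ∖ B| ≥ 1) — true.
(b) 2019: |A| = 9, |A ∩ B| = 5; needs |A ∩ B| ≥ |A ∖ B| — true.
(c) 2023: |A| = 6, |A ∩ B| = 4; needs |A ∩ B| ≤ 4 — true.
(d) 2021: |A| = 5, |A ∩ B| = 2; needs |A ∩ B| / |A| ≤ 2/5 — true.

4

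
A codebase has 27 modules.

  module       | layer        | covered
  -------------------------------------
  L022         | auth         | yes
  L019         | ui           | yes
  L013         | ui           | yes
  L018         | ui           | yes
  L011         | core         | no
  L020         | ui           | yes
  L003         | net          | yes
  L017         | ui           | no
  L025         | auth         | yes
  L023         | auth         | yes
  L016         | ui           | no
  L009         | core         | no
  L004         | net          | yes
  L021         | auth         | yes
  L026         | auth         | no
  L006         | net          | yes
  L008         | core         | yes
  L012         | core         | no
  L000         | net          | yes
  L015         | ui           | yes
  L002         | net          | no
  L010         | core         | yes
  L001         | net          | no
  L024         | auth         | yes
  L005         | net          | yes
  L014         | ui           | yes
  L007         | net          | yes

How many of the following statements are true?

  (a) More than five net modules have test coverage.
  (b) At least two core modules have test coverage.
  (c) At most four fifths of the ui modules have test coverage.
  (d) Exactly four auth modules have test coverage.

(a) net: |A| = 8, |A ∩ B| = 6; needs |A ∩ B| > 5 — true.
(b) core: |A| = 5, |A ∩ B| = 2; needs |A ∩ B| ≥ 2 — true.
(c) ui: |A| = 8, |A ∩ B| = 6; needs |A ∩ B| / |A| ≤ 4/5 — true.
(d) auth: |A| = 6, |A ∩ B| = 5; needs |A ∩ B| = 4 — false.

3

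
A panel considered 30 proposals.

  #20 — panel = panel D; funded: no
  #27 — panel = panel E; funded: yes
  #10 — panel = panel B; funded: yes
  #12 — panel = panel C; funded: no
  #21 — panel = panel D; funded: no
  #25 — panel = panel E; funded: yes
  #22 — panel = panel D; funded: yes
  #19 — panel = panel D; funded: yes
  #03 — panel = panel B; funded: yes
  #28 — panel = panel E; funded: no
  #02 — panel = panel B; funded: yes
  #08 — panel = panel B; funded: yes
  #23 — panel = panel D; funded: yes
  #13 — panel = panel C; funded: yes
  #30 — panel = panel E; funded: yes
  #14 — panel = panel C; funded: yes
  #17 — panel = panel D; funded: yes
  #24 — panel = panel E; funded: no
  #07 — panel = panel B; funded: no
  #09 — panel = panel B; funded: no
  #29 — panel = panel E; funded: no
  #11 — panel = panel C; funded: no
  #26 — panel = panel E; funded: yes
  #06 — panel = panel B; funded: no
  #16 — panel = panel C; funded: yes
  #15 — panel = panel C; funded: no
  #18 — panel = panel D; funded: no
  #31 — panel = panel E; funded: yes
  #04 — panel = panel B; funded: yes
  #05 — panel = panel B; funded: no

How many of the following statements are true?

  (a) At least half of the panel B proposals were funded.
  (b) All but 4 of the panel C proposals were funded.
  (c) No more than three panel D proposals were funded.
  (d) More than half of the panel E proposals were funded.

(a) panel B: |A| = 9, |A ∩ B| = 5; needs |A ∩ B| ≥ |A ∖ B| — true.
(b) panel C: |A| = 6, |A ∩ B| = 3; needs |A ∖ B| = 4 — false.
(c) panel D: |A| = 7, |A ∩ B| = 4; needs |A ∩ B| ≤ 3 — false.
(d) panel E: |A| = 8, |A ∩ B| = 5; needs |A ∩ B| > |A ∖ B| — true.

2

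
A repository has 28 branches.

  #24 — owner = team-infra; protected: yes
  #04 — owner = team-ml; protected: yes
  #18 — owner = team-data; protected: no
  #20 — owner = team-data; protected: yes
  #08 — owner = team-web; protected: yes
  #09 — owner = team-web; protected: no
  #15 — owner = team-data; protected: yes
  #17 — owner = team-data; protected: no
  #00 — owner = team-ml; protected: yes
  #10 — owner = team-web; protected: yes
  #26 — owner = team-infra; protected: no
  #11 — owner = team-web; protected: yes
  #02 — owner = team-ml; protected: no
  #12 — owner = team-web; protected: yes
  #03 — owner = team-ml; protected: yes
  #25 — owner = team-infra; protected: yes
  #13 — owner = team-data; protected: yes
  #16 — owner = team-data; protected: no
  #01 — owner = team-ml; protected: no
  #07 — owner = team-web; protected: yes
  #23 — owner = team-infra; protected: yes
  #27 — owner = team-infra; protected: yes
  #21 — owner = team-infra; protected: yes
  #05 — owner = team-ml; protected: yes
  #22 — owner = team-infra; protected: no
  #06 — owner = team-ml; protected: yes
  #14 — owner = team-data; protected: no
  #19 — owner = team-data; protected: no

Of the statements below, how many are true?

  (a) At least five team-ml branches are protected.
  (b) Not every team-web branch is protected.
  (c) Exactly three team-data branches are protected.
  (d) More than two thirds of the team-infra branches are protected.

(a) team-ml: |A| = 7, |A ∩ B| = 5; needs |A ∩ B| ≥ 5 — true.
(b) team-web: |A| = 6, |A ∩ B| = 5; needs A ⊄ B (|A ∖ B| ≥ 1) — true.
(c) team-data: |A| = 8, |A ∩ B| = 3; needs |A ∩ B| = 3 — true.
(d) team-infra: |A| = 7, |A ∩ B| = 5; needs |A ∩ B| / |A| > 2/3 — true.

4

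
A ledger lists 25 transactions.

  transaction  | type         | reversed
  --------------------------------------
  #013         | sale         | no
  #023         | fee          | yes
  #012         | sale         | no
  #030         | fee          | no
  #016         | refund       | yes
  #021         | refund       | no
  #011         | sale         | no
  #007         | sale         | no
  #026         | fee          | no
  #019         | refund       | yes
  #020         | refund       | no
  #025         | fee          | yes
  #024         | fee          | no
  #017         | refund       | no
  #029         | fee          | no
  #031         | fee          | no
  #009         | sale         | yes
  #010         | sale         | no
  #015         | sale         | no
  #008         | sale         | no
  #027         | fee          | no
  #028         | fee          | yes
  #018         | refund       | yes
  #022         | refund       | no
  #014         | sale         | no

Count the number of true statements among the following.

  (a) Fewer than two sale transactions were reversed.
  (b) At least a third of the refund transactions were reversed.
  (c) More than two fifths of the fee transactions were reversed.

(a) sale: |A| = 9, |A ∩ B| = 1; needs |A ∩ B| < 2 — true.
(b) refund: |A| = 7, |A ∩ B| = 3; needs |A ∩ B| / |A| ≥ 1/3 — true.
(c) fee: |A| = 9, |A ∩ B| = 3; needs |A ∩ B| / |A| > 2/5 — false.

2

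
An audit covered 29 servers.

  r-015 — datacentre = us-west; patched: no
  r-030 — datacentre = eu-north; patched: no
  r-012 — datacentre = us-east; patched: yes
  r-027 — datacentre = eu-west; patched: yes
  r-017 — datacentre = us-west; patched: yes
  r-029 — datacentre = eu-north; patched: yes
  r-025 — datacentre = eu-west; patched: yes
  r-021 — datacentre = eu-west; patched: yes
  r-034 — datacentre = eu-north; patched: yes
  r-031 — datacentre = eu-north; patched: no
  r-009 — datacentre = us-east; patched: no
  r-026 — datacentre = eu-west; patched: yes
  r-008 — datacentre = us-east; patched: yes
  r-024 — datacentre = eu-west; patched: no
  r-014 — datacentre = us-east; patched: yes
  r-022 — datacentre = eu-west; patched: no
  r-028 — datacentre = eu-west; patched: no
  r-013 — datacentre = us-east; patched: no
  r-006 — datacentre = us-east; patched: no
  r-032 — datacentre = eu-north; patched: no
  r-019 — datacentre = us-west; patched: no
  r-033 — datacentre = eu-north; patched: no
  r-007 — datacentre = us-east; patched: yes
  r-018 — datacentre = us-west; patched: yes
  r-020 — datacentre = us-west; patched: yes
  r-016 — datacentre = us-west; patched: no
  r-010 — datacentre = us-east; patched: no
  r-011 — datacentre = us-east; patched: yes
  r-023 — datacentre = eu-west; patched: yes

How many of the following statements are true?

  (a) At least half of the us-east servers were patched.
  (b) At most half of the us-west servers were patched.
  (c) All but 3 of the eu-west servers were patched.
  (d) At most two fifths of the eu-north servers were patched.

4

(a) us-east: |A| = 9, |A ∩ B| = 5; needs |A ∩ B| ≥ |A ∖ B| — true.
(b) us-west: |A| = 6, |A ∩ B| = 3; needs |A ∩ B| ≤ |A ∖ B| — true.
(c) eu-west: |A| = 8, |A ∩ B| = 5; needs |A ∖ B| = 3 — true.
(d) eu-north: |A| = 6, |A ∩ B| = 2; needs |A ∩ B| / |A| ≤ 2/5 — true.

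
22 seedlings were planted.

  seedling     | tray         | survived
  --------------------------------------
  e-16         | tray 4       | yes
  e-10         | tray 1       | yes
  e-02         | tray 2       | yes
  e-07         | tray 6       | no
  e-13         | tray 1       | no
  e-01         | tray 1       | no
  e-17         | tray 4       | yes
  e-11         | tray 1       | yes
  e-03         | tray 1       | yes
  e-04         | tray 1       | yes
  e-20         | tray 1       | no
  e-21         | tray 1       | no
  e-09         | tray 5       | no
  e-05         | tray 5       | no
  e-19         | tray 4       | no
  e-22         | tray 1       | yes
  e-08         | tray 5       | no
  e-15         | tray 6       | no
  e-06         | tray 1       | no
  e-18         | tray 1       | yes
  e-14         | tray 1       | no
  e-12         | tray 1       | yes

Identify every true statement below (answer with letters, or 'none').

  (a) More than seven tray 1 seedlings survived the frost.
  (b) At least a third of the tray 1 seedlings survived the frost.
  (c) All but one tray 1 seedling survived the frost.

(b)

|A| = 13, |A ∩ B| = 7, |A ∖ B| = 6.
(a) |A ∩ B| > 7: fails.
(b) |A ∩ B| / |A| ≥ 1/3: holds.
(c) |A ∖ B| = 1: fails.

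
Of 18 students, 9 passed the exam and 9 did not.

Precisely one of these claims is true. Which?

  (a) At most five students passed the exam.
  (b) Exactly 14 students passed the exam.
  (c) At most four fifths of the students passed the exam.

|A| = 18, |A ∩ B| = 9, |A ∖ B| = 9.
(a) requires |A ∩ B| ≤ 5: false.
(b) requires |A ∩ B| = 14: false.
(c) requires |A ∩ B| / |A| ≤ 4/5: true.

(c)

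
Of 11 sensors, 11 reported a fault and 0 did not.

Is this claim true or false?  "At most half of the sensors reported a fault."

False

'At most half of the sensors reported a fault' holds iff |A ∩ B| ≤ |A ∖ B|.
|A| = 11, |A ∩ B| = 11, |A ∖ B| = 0.
11 > 0, so the statement is false.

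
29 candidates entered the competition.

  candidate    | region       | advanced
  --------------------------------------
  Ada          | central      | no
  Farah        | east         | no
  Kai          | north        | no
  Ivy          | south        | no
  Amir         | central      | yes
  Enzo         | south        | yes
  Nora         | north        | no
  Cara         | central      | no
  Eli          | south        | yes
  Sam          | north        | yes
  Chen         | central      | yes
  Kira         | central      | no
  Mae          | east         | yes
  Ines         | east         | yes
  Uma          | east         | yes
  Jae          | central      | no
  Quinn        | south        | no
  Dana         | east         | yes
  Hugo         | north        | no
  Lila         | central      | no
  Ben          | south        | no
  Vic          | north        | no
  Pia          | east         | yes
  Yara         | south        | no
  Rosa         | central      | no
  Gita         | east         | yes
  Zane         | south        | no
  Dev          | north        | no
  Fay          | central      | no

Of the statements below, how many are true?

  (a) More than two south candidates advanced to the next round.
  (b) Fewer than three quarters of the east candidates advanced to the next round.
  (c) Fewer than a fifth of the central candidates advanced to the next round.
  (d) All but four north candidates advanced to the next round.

(a) south: |A| = 7, |A ∩ B| = 2; needs |A ∩ B| > 2 — false.
(b) east: |A| = 7, |A ∩ B| = 6; needs |A ∩ B| / |A| < 3/4 — false.
(c) central: |A| = 9, |A ∩ B| = 2; needs |A ∩ B| / |A| < 1/5 — false.
(d) north: |A| = 6, |A ∩ B| = 1; needs |A ∖ B| = 4 — false.

0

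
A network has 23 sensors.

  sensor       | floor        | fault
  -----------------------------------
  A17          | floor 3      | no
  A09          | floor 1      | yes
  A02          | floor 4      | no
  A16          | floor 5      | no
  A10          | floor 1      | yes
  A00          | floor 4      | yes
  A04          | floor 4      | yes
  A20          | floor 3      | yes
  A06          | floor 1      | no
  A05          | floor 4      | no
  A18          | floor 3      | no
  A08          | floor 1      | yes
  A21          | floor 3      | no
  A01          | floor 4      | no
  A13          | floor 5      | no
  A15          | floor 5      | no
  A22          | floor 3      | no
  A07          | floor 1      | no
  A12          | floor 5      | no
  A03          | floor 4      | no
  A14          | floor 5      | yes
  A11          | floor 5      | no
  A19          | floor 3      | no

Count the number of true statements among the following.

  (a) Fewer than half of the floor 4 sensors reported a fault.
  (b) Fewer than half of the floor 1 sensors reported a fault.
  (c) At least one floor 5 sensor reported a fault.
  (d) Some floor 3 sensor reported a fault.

(a) floor 4: |A| = 6, |A ∩ B| = 2; needs |A ∩ B| < |A ∖ B| — true.
(b) floor 1: |A| = 5, |A ∩ B| = 3; needs |A ∩ B| < |A ∖ B| — false.
(c) floor 5: |A| = 6, |A ∩ B| = 1; needs A ∩ B ≠ ∅ (|A ∩ B| ≥ 1) — true.
(d) floor 3: |A| = 6, |A ∩ B| = 1; needs A ∩ B ≠ ∅ (|A ∩ B| ≥ 1) — true.

3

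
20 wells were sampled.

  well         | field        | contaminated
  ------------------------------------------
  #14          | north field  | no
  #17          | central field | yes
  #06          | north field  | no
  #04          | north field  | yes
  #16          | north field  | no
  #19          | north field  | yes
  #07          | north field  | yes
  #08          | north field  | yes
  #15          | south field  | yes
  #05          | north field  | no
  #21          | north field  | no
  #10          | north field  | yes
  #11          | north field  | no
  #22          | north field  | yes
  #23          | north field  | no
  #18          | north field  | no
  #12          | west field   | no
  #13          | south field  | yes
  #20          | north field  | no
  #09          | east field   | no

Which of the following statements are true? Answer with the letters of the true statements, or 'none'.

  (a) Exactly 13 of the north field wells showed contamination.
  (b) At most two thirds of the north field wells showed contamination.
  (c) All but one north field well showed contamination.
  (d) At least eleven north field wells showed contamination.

|A| = 15, |A ∩ B| = 6, |A ∖ B| = 9.
(a) |A ∩ B| = 13: fails.
(b) |A ∩ B| / |A| ≤ 2/3: holds.
(c) |A ∖ B| = 1: fails.
(d) |A ∩ B| ≥ 11: fails.

(b)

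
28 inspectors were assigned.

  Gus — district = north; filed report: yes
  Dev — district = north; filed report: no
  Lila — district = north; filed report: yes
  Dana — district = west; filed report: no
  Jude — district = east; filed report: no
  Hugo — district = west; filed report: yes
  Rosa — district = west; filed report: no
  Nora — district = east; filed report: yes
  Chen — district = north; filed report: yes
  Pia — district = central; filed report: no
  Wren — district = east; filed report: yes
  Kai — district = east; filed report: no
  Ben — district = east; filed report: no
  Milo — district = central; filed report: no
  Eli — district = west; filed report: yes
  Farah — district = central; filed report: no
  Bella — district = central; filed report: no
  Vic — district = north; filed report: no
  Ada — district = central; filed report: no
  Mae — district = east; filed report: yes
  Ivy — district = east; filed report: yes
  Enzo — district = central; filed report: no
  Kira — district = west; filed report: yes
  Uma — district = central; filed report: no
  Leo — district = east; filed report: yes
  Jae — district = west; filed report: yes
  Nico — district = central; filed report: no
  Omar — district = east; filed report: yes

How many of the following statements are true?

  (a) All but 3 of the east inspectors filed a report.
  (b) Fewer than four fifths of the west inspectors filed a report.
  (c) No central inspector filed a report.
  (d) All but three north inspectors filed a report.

3

(a) east: |A| = 9, |A ∩ B| = 6; needs |A ∖ B| = 3 — true.
(b) west: |A| = 6, |A ∩ B| = 4; needs |A ∩ B| / |A| < 4/5 — true.
(c) central: |A| = 8, |A ∩ B| = 0; needs A ∩ B = ∅ (|A ∩ B| = 0) — true.
(d) north: |A| = 5, |A ∩ B| = 3; needs |A ∖ B| = 3 — false.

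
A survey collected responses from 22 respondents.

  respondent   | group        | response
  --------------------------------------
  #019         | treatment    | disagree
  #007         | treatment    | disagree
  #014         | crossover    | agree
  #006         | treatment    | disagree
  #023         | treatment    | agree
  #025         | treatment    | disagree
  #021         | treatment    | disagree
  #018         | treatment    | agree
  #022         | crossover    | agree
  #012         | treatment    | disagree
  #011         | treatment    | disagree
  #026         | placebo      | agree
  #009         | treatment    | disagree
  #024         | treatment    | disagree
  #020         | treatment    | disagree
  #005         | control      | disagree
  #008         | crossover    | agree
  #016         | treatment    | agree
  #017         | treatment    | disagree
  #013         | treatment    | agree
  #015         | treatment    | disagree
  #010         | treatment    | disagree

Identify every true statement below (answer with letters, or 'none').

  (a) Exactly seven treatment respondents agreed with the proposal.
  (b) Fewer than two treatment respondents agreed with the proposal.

|A| = 17, |A ∩ B| = 4, |A ∖ B| = 13.
(a) |A ∩ B| = 7: fails.
(b) |A ∩ B| < 2: fails.

none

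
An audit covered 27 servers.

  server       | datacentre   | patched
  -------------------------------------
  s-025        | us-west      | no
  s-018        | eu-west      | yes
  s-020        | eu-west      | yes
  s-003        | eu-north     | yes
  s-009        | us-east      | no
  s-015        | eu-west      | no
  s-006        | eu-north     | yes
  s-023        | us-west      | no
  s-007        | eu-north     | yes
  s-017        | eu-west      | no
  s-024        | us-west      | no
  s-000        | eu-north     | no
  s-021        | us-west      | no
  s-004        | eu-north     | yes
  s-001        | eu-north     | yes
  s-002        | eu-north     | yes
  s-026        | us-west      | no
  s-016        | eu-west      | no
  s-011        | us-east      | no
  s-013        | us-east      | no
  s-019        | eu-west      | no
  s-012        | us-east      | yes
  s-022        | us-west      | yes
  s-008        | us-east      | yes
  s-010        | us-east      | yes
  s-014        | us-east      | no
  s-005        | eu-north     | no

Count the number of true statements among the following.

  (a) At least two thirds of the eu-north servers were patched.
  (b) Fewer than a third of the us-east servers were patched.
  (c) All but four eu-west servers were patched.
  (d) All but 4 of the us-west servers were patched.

2

(a) eu-north: |A| = 8, |A ∩ B| = 6; needs |A ∩ B| / |A| ≥ 2/3 — true.
(b) us-east: |A| = 7, |A ∩ B| = 3; needs |A ∩ B| / |A| < 1/3 — false.
(c) eu-west: |A| = 6, |A ∩ B| = 2; needs |A ∖ B| = 4 — true.
(d) us-west: |A| = 6, |A ∩ B| = 1; needs |A ∖ B| = 4 — false.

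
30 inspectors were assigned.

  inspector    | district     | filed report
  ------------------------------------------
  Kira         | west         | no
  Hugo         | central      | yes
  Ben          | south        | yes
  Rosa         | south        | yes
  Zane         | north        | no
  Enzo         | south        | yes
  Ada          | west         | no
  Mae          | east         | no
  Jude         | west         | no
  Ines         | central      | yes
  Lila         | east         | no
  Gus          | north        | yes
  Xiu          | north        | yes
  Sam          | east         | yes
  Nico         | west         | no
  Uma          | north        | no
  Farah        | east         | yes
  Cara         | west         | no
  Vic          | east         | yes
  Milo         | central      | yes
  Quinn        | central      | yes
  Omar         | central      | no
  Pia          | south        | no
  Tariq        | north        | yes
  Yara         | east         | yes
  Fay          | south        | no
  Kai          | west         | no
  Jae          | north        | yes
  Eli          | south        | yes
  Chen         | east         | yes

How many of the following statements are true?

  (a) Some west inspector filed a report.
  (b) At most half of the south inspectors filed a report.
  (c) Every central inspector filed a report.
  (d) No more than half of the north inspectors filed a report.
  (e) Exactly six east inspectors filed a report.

0

(a) west: |A| = 6, |A ∩ B| = 0; needs A ∩ B ≠ ∅ (|A ∩ B| ≥ 1) — false.
(b) south: |A| = 6, |A ∩ B| = 4; needs |A ∩ B| ≤ |A ∖ B| — false.
(c) central: |A| = 5, |A ∩ B| = 4; needs A ⊆ B, i.e. every element of A is in B (|A ∖ B| = 0) — false.
(d) north: |A| = 6, |A ∩ B| = 4; needs |A ∩ B| ≤ |A ∖ B| — false.
(e) east: |A| = 7, |A ∩ B| = 5; needs |A ∩ B| = 6 — false.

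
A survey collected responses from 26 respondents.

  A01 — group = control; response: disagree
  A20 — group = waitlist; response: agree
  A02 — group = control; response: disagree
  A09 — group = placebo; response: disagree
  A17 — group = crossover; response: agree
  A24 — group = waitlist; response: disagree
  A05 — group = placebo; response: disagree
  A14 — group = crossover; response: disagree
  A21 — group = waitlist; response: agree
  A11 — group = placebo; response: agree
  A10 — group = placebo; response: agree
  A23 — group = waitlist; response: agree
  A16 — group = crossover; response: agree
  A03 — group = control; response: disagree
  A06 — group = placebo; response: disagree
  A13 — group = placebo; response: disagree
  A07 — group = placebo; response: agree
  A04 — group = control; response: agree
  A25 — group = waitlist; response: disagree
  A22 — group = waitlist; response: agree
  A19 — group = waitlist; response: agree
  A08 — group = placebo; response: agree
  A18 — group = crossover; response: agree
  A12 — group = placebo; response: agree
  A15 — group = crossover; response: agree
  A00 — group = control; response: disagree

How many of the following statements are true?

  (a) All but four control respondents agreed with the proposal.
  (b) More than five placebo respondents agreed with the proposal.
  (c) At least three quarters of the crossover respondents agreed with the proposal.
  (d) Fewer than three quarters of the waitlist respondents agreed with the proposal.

(a) control: |A| = 5, |A ∩ B| = 1; needs |A ∖ B| = 4 — true.
(b) placebo: |A| = 9, |A ∩ B| = 5; needs |A ∩ B| > 5 — false.
(c) crossover: |A| = 5, |A ∩ B| = 4; needs |A ∩ B| / |A| ≥ 3/4 — true.
(d) waitlist: |A| = 7, |A ∩ B| = 5; needs |A ∩ B| / |A| < 3/4 — true.

3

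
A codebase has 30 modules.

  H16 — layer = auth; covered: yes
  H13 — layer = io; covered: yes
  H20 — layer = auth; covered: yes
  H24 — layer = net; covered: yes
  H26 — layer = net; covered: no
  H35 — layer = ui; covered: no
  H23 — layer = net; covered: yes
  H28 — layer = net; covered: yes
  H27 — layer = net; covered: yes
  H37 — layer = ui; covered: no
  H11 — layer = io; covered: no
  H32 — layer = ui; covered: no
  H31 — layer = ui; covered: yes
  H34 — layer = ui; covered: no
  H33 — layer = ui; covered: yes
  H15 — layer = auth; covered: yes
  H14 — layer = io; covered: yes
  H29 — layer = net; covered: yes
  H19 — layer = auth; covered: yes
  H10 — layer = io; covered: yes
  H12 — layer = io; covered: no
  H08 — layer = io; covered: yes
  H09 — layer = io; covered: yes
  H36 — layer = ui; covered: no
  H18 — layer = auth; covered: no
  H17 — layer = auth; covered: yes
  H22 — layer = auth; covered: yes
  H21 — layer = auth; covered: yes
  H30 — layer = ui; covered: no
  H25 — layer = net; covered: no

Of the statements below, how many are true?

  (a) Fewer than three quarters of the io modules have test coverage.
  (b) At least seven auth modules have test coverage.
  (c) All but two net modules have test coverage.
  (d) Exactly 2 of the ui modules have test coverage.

(a) io: |A| = 7, |A ∩ B| = 5; needs |A ∩ B| / |A| < 3/4 — true.
(b) auth: |A| = 8, |A ∩ B| = 7; needs |A ∩ B| ≥ 7 — true.
(c) net: |A| = 7, |A ∩ B| = 5; needs |A ∖ B| = 2 — true.
(d) ui: |A| = 8, |A ∩ B| = 2; needs |A ∩ B| = 2 — true.

4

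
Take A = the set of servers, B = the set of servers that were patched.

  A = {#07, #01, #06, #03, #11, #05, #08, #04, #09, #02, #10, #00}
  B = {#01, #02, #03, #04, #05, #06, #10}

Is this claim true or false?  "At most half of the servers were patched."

False

Truth condition: |A ∩ B| ≤ |A ∖ B|.
A (the restrictor) = {#07, #01, #06, #03, #11, #05, #08, #04, #09, #02, #10, #00}, |A| = 12.
A ∩ B = {#01, #06, #03, #05, #04, #02, #10}, so |A ∩ B| = 7.
A ∖ B = {#07, #11, #08, #09, #00}, so |A ∖ B| = 5.
7 > 5, so the statement is false.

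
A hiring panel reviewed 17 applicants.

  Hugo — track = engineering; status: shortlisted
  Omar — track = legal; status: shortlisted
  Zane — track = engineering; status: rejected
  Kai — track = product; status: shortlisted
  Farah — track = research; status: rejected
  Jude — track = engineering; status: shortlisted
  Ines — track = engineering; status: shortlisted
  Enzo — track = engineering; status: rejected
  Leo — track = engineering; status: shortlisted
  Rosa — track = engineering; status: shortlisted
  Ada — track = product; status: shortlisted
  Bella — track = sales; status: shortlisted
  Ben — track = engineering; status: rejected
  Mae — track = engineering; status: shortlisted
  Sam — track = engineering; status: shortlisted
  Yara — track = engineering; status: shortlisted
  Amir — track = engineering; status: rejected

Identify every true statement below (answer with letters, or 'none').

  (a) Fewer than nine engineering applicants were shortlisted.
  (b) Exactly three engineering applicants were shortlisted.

|A| = 12, |A ∩ B| = 8, |A ∖ B| = 4.
(a) |A ∩ B| < 9: holds.
(b) |A ∩ B| = 3: fails.

(a)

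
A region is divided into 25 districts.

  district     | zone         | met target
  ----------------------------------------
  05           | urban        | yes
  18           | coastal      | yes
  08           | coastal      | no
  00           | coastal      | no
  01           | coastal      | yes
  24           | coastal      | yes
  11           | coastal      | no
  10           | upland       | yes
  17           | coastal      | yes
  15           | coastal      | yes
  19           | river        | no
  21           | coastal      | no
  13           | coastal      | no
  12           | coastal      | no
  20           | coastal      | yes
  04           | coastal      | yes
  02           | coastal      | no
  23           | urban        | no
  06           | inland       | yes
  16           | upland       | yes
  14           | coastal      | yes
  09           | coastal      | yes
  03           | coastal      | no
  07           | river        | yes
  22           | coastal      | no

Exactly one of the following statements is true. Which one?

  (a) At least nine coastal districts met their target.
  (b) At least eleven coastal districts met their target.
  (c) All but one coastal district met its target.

(a)

|A| = 18, |A ∩ B| = 9, |A ∖ B| = 9.
(a) requires |A ∩ B| ≥ 9: true.
(b) requires |A ∩ B| ≥ 11: false.
(c) requires |A ∖ B| = 1: false.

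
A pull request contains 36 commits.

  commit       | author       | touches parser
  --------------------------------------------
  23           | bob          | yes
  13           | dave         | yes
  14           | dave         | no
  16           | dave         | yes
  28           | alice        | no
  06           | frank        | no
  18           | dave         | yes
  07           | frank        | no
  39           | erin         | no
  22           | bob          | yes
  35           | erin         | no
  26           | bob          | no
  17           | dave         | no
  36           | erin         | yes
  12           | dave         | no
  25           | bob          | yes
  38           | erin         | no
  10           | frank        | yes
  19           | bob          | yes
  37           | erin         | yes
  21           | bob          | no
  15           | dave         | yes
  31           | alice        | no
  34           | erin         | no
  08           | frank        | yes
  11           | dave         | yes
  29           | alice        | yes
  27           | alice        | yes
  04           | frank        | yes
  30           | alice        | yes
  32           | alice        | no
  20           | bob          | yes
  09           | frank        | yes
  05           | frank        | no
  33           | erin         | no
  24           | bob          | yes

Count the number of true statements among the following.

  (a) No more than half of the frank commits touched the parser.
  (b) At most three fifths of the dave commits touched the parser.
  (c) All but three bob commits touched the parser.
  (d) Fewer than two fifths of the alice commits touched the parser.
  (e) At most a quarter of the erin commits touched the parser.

0

(a) frank: |A| = 7, |A ∩ B| = 4; needs |A ∩ B| ≤ |A ∖ B| — false.
(b) dave: |A| = 8, |A ∩ B| = 5; needs |A ∩ B| / |A| ≤ 3/5 — false.
(c) bob: |A| = 8, |A ∩ B| = 6; needs |A ∖ B| = 3 — false.
(d) alice: |A| = 6, |A ∩ B| = 3; needs |A ∩ B| / |A| < 2/5 — false.
(e) erin: |A| = 7, |A ∩ B| = 2; needs |A ∩ B| / |A| ≤ 1/4 — false.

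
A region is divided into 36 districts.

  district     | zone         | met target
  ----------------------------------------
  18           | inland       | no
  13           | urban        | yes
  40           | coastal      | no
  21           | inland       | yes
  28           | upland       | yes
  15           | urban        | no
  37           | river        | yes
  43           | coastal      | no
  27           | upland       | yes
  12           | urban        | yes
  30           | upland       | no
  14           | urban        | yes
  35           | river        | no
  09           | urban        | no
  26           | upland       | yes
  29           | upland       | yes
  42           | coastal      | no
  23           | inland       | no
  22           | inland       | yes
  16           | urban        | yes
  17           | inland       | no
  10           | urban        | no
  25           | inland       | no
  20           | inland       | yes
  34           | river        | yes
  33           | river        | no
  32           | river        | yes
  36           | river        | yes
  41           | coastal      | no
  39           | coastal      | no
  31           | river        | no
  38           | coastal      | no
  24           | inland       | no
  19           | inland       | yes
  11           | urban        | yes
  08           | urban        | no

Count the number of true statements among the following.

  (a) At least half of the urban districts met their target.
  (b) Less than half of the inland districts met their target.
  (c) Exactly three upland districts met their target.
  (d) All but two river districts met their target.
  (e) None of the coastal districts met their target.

3

(a) urban: |A| = 9, |A ∩ B| = 5; needs |A ∩ B| ≥ |A ∖ B| — true.
(b) inland: |A| = 9, |A ∩ B| = 4; needs |A ∩ B| < |A ∖ B| — true.
(c) upland: |A| = 5, |A ∩ B| = 4; needs |A ∩ B| = 3 — false.
(d) river: |A| = 7, |A ∩ B| = 4; needs |A ∖ B| = 2 — false.
(e) coastal: |A| = 6, |A ∩ B| = 0; needs A ∩ B = ∅ (|A ∩ B| = 0) — true.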